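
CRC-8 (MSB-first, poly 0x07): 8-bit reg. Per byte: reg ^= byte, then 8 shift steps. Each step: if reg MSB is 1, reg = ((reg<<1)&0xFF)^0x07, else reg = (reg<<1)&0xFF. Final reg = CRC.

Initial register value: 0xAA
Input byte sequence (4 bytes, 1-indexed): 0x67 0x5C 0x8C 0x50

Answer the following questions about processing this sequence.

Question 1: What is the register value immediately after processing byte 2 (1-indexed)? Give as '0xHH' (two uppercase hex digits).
After byte 1 (0x67): reg=0x6D
After byte 2 (0x5C): reg=0x97

Answer: 0x97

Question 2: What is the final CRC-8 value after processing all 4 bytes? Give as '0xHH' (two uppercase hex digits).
After byte 1 (0x67): reg=0x6D
After byte 2 (0x5C): reg=0x97
After byte 3 (0x8C): reg=0x41
After byte 4 (0x50): reg=0x77

Answer: 0x77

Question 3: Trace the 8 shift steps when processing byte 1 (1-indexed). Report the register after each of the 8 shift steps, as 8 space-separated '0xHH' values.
Register before byte 1: 0xAA
After XOR with byte 0x67: 0xCD

Answer: 0x9D 0x3D 0x7A 0xF4 0xEF 0xD9 0xB5 0x6D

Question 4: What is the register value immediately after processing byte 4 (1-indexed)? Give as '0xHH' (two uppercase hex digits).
After byte 1 (0x67): reg=0x6D
After byte 2 (0x5C): reg=0x97
After byte 3 (0x8C): reg=0x41
After byte 4 (0x50): reg=0x77

Answer: 0x77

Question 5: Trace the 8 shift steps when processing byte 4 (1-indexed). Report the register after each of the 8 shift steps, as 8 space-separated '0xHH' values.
Answer: 0x22 0x44 0x88 0x17 0x2E 0x5C 0xB8 0x77

Derivation:
After byte 1 (0x67): reg=0x6D
After byte 2 (0x5C): reg=0x97
After byte 3 (0x8C): reg=0x41
Register before byte 4: 0x41
After XOR with byte 0x50: 0x11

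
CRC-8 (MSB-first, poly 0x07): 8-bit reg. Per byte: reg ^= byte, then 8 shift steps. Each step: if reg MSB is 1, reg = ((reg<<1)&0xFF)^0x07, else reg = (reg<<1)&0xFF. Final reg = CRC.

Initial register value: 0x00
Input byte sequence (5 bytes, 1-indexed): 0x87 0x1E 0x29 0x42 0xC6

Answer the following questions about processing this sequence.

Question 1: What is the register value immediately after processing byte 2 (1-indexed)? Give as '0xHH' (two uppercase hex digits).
After byte 1 (0x87): reg=0x9C
After byte 2 (0x1E): reg=0x87

Answer: 0x87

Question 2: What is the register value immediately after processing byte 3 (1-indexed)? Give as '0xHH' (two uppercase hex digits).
After byte 1 (0x87): reg=0x9C
After byte 2 (0x1E): reg=0x87
After byte 3 (0x29): reg=0x43

Answer: 0x43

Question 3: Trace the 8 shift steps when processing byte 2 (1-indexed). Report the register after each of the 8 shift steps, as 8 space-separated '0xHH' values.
Answer: 0x03 0x06 0x0C 0x18 0x30 0x60 0xC0 0x87

Derivation:
After byte 1 (0x87): reg=0x9C
Register before byte 2: 0x9C
After XOR with byte 0x1E: 0x82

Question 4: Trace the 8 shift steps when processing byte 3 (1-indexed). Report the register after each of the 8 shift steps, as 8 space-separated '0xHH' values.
After byte 1 (0x87): reg=0x9C
After byte 2 (0x1E): reg=0x87
Register before byte 3: 0x87
After XOR with byte 0x29: 0xAE

Answer: 0x5B 0xB6 0x6B 0xD6 0xAB 0x51 0xA2 0x43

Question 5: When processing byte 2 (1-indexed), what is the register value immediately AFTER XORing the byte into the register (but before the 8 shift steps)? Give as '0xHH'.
Answer: 0x82

Derivation:
Register before byte 2: 0x9C
Byte 2: 0x1E
0x9C XOR 0x1E = 0x82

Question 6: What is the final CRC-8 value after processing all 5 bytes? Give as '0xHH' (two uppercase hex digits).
Answer: 0x49

Derivation:
After byte 1 (0x87): reg=0x9C
After byte 2 (0x1E): reg=0x87
After byte 3 (0x29): reg=0x43
After byte 4 (0x42): reg=0x07
After byte 5 (0xC6): reg=0x49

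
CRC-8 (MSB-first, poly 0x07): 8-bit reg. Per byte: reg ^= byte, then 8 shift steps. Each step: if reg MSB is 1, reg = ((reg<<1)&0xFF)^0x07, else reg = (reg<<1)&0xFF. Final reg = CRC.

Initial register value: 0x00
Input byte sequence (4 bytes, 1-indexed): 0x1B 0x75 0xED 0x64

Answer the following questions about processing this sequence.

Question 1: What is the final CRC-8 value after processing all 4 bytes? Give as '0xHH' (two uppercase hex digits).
After byte 1 (0x1B): reg=0x41
After byte 2 (0x75): reg=0x8C
After byte 3 (0xED): reg=0x20
After byte 4 (0x64): reg=0xDB

Answer: 0xDB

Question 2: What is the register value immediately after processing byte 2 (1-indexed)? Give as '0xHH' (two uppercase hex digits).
Answer: 0x8C

Derivation:
After byte 1 (0x1B): reg=0x41
After byte 2 (0x75): reg=0x8C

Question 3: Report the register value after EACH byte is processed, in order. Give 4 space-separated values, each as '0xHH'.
0x41 0x8C 0x20 0xDB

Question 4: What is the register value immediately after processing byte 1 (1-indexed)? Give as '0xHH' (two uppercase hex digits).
Answer: 0x41

Derivation:
After byte 1 (0x1B): reg=0x41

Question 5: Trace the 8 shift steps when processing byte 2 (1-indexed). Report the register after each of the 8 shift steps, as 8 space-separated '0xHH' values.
After byte 1 (0x1B): reg=0x41
Register before byte 2: 0x41
After XOR with byte 0x75: 0x34

Answer: 0x68 0xD0 0xA7 0x49 0x92 0x23 0x46 0x8C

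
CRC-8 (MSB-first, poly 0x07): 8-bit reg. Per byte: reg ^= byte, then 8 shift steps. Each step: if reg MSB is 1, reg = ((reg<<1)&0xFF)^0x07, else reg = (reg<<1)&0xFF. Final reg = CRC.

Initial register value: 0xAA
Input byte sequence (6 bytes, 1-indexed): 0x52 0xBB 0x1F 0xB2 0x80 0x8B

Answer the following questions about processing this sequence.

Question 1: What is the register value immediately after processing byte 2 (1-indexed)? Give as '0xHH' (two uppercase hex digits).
After byte 1 (0x52): reg=0xE6
After byte 2 (0xBB): reg=0x94

Answer: 0x94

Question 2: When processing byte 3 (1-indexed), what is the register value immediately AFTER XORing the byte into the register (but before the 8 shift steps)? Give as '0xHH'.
Answer: 0x8B

Derivation:
Register before byte 3: 0x94
Byte 3: 0x1F
0x94 XOR 0x1F = 0x8B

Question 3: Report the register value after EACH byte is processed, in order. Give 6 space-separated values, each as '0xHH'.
0xE6 0x94 0xB8 0x36 0x0B 0x89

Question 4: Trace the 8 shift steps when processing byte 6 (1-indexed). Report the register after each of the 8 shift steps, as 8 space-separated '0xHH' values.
After byte 1 (0x52): reg=0xE6
After byte 2 (0xBB): reg=0x94
After byte 3 (0x1F): reg=0xB8
After byte 4 (0xB2): reg=0x36
After byte 5 (0x80): reg=0x0B
Register before byte 6: 0x0B
After XOR with byte 0x8B: 0x80

Answer: 0x07 0x0E 0x1C 0x38 0x70 0xE0 0xC7 0x89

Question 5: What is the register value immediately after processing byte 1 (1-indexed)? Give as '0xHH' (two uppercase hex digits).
Answer: 0xE6

Derivation:
After byte 1 (0x52): reg=0xE6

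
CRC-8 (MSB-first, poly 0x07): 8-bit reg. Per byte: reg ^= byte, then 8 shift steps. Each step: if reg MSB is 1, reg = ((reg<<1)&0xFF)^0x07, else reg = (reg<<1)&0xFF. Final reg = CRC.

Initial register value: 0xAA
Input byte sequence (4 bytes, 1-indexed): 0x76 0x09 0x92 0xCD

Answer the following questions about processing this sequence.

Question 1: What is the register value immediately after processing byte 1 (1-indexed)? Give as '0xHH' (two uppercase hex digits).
Answer: 0x1A

Derivation:
After byte 1 (0x76): reg=0x1A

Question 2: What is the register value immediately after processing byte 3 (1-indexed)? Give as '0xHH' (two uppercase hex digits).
After byte 1 (0x76): reg=0x1A
After byte 2 (0x09): reg=0x79
After byte 3 (0x92): reg=0x9F

Answer: 0x9F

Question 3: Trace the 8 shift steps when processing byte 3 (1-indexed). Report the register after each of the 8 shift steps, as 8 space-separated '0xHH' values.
After byte 1 (0x76): reg=0x1A
After byte 2 (0x09): reg=0x79
Register before byte 3: 0x79
After XOR with byte 0x92: 0xEB

Answer: 0xD1 0xA5 0x4D 0x9A 0x33 0x66 0xCC 0x9F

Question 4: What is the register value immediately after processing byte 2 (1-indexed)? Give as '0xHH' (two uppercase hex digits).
After byte 1 (0x76): reg=0x1A
After byte 2 (0x09): reg=0x79

Answer: 0x79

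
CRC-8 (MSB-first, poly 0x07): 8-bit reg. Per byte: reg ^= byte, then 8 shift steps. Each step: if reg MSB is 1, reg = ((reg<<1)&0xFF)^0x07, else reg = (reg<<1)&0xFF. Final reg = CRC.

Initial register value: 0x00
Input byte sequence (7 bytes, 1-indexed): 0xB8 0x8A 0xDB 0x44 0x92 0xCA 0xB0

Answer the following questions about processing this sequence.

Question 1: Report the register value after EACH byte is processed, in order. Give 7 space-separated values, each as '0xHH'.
0x21 0x58 0x80 0x52 0x4E 0x95 0xFB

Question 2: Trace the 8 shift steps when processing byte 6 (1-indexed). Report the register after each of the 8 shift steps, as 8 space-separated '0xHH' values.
Answer: 0x0F 0x1E 0x3C 0x78 0xF0 0xE7 0xC9 0x95

Derivation:
After byte 1 (0xB8): reg=0x21
After byte 2 (0x8A): reg=0x58
After byte 3 (0xDB): reg=0x80
After byte 4 (0x44): reg=0x52
After byte 5 (0x92): reg=0x4E
Register before byte 6: 0x4E
After XOR with byte 0xCA: 0x84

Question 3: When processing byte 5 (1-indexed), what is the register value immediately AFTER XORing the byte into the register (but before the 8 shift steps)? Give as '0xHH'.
Register before byte 5: 0x52
Byte 5: 0x92
0x52 XOR 0x92 = 0xC0

Answer: 0xC0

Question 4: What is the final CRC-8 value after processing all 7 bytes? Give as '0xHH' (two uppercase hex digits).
Answer: 0xFB

Derivation:
After byte 1 (0xB8): reg=0x21
After byte 2 (0x8A): reg=0x58
After byte 3 (0xDB): reg=0x80
After byte 4 (0x44): reg=0x52
After byte 5 (0x92): reg=0x4E
After byte 6 (0xCA): reg=0x95
After byte 7 (0xB0): reg=0xFB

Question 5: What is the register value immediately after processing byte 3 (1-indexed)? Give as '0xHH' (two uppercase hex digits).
Answer: 0x80

Derivation:
After byte 1 (0xB8): reg=0x21
After byte 2 (0x8A): reg=0x58
After byte 3 (0xDB): reg=0x80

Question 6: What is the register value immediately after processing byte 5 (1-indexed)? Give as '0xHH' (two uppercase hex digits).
Answer: 0x4E

Derivation:
After byte 1 (0xB8): reg=0x21
After byte 2 (0x8A): reg=0x58
After byte 3 (0xDB): reg=0x80
After byte 4 (0x44): reg=0x52
After byte 5 (0x92): reg=0x4E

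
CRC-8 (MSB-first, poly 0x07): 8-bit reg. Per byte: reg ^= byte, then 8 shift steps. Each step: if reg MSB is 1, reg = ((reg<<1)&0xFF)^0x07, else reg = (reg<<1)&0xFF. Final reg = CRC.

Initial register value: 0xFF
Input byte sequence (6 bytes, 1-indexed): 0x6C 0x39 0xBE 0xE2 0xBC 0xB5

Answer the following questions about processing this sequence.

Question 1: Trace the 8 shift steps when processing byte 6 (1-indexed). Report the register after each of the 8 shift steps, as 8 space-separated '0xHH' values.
After byte 1 (0x6C): reg=0xF0
After byte 2 (0x39): reg=0x71
After byte 3 (0xBE): reg=0x63
After byte 4 (0xE2): reg=0x8E
After byte 5 (0xBC): reg=0x9E
Register before byte 6: 0x9E
After XOR with byte 0xB5: 0x2B

Answer: 0x56 0xAC 0x5F 0xBE 0x7B 0xF6 0xEB 0xD1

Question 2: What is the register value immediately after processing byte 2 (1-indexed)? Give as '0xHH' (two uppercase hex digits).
After byte 1 (0x6C): reg=0xF0
After byte 2 (0x39): reg=0x71

Answer: 0x71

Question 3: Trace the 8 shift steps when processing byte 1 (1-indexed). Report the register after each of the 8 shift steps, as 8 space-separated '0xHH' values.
Answer: 0x21 0x42 0x84 0x0F 0x1E 0x3C 0x78 0xF0

Derivation:
Register before byte 1: 0xFF
After XOR with byte 0x6C: 0x93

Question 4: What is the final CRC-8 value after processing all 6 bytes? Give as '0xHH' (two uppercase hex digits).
After byte 1 (0x6C): reg=0xF0
After byte 2 (0x39): reg=0x71
After byte 3 (0xBE): reg=0x63
After byte 4 (0xE2): reg=0x8E
After byte 5 (0xBC): reg=0x9E
After byte 6 (0xB5): reg=0xD1

Answer: 0xD1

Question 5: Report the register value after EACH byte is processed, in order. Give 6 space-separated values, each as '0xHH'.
0xF0 0x71 0x63 0x8E 0x9E 0xD1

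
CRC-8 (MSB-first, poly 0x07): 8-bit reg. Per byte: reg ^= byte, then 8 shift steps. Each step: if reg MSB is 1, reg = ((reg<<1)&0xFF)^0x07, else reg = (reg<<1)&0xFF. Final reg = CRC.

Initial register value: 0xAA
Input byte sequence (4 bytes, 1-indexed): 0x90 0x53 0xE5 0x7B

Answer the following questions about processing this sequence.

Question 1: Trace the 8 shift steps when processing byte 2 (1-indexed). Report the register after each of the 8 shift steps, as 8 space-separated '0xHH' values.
Answer: 0xED 0xDD 0xBD 0x7D 0xFA 0xF3 0xE1 0xC5

Derivation:
After byte 1 (0x90): reg=0xA6
Register before byte 2: 0xA6
After XOR with byte 0x53: 0xF5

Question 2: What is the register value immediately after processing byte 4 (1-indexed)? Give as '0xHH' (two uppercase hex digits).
Answer: 0xC8

Derivation:
After byte 1 (0x90): reg=0xA6
After byte 2 (0x53): reg=0xC5
After byte 3 (0xE5): reg=0xE0
After byte 4 (0x7B): reg=0xC8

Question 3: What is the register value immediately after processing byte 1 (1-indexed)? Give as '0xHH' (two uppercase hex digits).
After byte 1 (0x90): reg=0xA6

Answer: 0xA6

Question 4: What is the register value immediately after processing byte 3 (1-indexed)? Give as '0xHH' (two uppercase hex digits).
After byte 1 (0x90): reg=0xA6
After byte 2 (0x53): reg=0xC5
After byte 3 (0xE5): reg=0xE0

Answer: 0xE0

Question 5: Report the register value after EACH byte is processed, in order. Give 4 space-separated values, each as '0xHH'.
0xA6 0xC5 0xE0 0xC8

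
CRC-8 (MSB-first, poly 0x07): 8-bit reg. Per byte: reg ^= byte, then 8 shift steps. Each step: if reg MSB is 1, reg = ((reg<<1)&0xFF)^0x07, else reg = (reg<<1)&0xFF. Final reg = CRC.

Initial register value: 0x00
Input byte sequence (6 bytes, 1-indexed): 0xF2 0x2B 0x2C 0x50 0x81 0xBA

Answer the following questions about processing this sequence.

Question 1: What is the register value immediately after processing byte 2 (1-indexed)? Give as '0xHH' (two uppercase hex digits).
After byte 1 (0xF2): reg=0xD0
After byte 2 (0x2B): reg=0xEF

Answer: 0xEF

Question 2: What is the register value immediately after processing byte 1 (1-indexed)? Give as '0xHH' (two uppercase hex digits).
After byte 1 (0xF2): reg=0xD0

Answer: 0xD0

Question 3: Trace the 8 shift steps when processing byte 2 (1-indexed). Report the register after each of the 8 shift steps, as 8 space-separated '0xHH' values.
After byte 1 (0xF2): reg=0xD0
Register before byte 2: 0xD0
After XOR with byte 0x2B: 0xFB

Answer: 0xF1 0xE5 0xCD 0x9D 0x3D 0x7A 0xF4 0xEF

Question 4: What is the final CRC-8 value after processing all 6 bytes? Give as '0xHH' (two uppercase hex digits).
Answer: 0x38

Derivation:
After byte 1 (0xF2): reg=0xD0
After byte 2 (0x2B): reg=0xEF
After byte 3 (0x2C): reg=0x47
After byte 4 (0x50): reg=0x65
After byte 5 (0x81): reg=0xB2
After byte 6 (0xBA): reg=0x38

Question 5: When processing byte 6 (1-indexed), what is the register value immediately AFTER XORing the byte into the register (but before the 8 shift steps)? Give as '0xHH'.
Answer: 0x08

Derivation:
Register before byte 6: 0xB2
Byte 6: 0xBA
0xB2 XOR 0xBA = 0x08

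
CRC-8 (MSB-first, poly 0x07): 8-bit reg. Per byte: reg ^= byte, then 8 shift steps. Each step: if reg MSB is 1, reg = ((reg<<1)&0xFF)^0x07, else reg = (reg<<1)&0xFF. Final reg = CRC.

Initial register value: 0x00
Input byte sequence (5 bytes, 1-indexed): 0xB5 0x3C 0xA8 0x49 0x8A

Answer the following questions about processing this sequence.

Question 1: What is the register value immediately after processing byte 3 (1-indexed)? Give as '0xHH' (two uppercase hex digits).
After byte 1 (0xB5): reg=0x02
After byte 2 (0x3C): reg=0xBA
After byte 3 (0xA8): reg=0x7E

Answer: 0x7E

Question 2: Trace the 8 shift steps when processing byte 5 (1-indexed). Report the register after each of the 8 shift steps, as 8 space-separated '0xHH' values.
After byte 1 (0xB5): reg=0x02
After byte 2 (0x3C): reg=0xBA
After byte 3 (0xA8): reg=0x7E
After byte 4 (0x49): reg=0x85
Register before byte 5: 0x85
After XOR with byte 0x8A: 0x0F

Answer: 0x1E 0x3C 0x78 0xF0 0xE7 0xC9 0x95 0x2D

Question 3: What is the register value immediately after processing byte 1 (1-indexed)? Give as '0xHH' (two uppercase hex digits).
Answer: 0x02

Derivation:
After byte 1 (0xB5): reg=0x02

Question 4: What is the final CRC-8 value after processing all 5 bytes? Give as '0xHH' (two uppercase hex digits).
After byte 1 (0xB5): reg=0x02
After byte 2 (0x3C): reg=0xBA
After byte 3 (0xA8): reg=0x7E
After byte 4 (0x49): reg=0x85
After byte 5 (0x8A): reg=0x2D

Answer: 0x2D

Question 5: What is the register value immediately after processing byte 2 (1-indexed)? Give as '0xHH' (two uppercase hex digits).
Answer: 0xBA

Derivation:
After byte 1 (0xB5): reg=0x02
After byte 2 (0x3C): reg=0xBA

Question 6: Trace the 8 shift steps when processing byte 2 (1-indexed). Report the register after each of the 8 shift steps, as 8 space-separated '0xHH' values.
Answer: 0x7C 0xF8 0xF7 0xE9 0xD5 0xAD 0x5D 0xBA

Derivation:
After byte 1 (0xB5): reg=0x02
Register before byte 2: 0x02
After XOR with byte 0x3C: 0x3E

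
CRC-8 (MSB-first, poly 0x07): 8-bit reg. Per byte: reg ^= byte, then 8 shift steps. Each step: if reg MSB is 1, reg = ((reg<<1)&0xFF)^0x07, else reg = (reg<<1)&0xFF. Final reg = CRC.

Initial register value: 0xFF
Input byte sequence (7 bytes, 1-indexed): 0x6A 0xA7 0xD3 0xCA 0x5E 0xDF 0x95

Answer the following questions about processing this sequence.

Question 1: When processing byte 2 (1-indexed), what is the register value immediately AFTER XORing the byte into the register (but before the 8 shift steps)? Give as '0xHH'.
Register before byte 2: 0xE2
Byte 2: 0xA7
0xE2 XOR 0xA7 = 0x45

Answer: 0x45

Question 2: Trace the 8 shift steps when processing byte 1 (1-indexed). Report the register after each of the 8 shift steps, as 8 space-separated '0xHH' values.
Register before byte 1: 0xFF
After XOR with byte 0x6A: 0x95

Answer: 0x2D 0x5A 0xB4 0x6F 0xDE 0xBB 0x71 0xE2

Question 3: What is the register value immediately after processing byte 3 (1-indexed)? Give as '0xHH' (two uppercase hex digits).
Answer: 0x2D

Derivation:
After byte 1 (0x6A): reg=0xE2
After byte 2 (0xA7): reg=0xDC
After byte 3 (0xD3): reg=0x2D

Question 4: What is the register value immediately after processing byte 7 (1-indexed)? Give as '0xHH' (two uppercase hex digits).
Answer: 0x95

Derivation:
After byte 1 (0x6A): reg=0xE2
After byte 2 (0xA7): reg=0xDC
After byte 3 (0xD3): reg=0x2D
After byte 4 (0xCA): reg=0xBB
After byte 5 (0x5E): reg=0xB5
After byte 6 (0xDF): reg=0x11
After byte 7 (0x95): reg=0x95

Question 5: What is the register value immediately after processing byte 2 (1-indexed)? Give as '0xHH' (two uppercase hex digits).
After byte 1 (0x6A): reg=0xE2
After byte 2 (0xA7): reg=0xDC

Answer: 0xDC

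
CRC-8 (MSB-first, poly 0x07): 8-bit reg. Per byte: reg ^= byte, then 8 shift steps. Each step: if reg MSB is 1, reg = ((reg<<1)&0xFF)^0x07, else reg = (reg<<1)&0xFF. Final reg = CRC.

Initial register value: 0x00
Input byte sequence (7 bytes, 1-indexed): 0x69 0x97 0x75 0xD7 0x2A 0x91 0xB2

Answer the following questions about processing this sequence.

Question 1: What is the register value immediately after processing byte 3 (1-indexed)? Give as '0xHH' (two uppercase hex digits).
After byte 1 (0x69): reg=0x18
After byte 2 (0x97): reg=0xA4
After byte 3 (0x75): reg=0x39

Answer: 0x39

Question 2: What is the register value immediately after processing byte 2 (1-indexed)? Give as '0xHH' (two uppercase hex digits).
Answer: 0xA4

Derivation:
After byte 1 (0x69): reg=0x18
After byte 2 (0x97): reg=0xA4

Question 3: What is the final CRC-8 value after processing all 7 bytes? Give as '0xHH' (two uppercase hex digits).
After byte 1 (0x69): reg=0x18
After byte 2 (0x97): reg=0xA4
After byte 3 (0x75): reg=0x39
After byte 4 (0xD7): reg=0x84
After byte 5 (0x2A): reg=0x43
After byte 6 (0x91): reg=0x30
After byte 7 (0xB2): reg=0x87

Answer: 0x87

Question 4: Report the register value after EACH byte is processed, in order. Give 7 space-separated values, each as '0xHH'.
0x18 0xA4 0x39 0x84 0x43 0x30 0x87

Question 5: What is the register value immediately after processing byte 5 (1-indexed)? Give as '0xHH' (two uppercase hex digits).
Answer: 0x43

Derivation:
After byte 1 (0x69): reg=0x18
After byte 2 (0x97): reg=0xA4
After byte 3 (0x75): reg=0x39
After byte 4 (0xD7): reg=0x84
After byte 5 (0x2A): reg=0x43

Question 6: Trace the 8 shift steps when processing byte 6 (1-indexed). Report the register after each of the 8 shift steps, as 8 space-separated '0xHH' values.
After byte 1 (0x69): reg=0x18
After byte 2 (0x97): reg=0xA4
After byte 3 (0x75): reg=0x39
After byte 4 (0xD7): reg=0x84
After byte 5 (0x2A): reg=0x43
Register before byte 6: 0x43
After XOR with byte 0x91: 0xD2

Answer: 0xA3 0x41 0x82 0x03 0x06 0x0C 0x18 0x30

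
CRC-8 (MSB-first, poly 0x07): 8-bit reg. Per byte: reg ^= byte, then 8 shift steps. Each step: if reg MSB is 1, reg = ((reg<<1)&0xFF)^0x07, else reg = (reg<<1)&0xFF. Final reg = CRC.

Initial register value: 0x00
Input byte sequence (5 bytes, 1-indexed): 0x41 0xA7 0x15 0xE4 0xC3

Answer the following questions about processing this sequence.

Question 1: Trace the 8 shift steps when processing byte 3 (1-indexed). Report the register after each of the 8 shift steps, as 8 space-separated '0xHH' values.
After byte 1 (0x41): reg=0xC0
After byte 2 (0xA7): reg=0x32
Register before byte 3: 0x32
After XOR with byte 0x15: 0x27

Answer: 0x4E 0x9C 0x3F 0x7E 0xFC 0xFF 0xF9 0xF5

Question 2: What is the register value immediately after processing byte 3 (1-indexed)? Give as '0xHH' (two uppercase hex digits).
Answer: 0xF5

Derivation:
After byte 1 (0x41): reg=0xC0
After byte 2 (0xA7): reg=0x32
After byte 3 (0x15): reg=0xF5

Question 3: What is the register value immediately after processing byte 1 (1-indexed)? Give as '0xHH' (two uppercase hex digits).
Answer: 0xC0

Derivation:
After byte 1 (0x41): reg=0xC0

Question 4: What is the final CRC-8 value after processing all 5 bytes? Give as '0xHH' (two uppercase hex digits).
After byte 1 (0x41): reg=0xC0
After byte 2 (0xA7): reg=0x32
After byte 3 (0x15): reg=0xF5
After byte 4 (0xE4): reg=0x77
After byte 5 (0xC3): reg=0x05

Answer: 0x05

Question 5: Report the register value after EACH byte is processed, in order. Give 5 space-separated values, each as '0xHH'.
0xC0 0x32 0xF5 0x77 0x05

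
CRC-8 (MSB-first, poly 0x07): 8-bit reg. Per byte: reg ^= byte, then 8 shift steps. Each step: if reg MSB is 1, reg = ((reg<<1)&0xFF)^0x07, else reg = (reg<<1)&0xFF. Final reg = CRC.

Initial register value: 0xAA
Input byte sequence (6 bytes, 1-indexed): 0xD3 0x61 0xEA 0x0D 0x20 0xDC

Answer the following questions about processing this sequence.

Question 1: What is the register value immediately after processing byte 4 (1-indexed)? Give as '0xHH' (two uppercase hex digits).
Answer: 0xD8

Derivation:
After byte 1 (0xD3): reg=0x68
After byte 2 (0x61): reg=0x3F
After byte 3 (0xEA): reg=0x25
After byte 4 (0x0D): reg=0xD8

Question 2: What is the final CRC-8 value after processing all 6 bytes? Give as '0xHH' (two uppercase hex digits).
After byte 1 (0xD3): reg=0x68
After byte 2 (0x61): reg=0x3F
After byte 3 (0xEA): reg=0x25
After byte 4 (0x0D): reg=0xD8
After byte 5 (0x20): reg=0xE6
After byte 6 (0xDC): reg=0xA6

Answer: 0xA6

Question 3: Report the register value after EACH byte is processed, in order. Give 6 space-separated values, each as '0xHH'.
0x68 0x3F 0x25 0xD8 0xE6 0xA6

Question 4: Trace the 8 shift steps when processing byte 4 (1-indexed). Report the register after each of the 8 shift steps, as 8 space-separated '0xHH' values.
After byte 1 (0xD3): reg=0x68
After byte 2 (0x61): reg=0x3F
After byte 3 (0xEA): reg=0x25
Register before byte 4: 0x25
After XOR with byte 0x0D: 0x28

Answer: 0x50 0xA0 0x47 0x8E 0x1B 0x36 0x6C 0xD8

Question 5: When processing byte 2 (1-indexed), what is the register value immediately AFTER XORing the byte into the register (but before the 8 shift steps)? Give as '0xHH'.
Answer: 0x09

Derivation:
Register before byte 2: 0x68
Byte 2: 0x61
0x68 XOR 0x61 = 0x09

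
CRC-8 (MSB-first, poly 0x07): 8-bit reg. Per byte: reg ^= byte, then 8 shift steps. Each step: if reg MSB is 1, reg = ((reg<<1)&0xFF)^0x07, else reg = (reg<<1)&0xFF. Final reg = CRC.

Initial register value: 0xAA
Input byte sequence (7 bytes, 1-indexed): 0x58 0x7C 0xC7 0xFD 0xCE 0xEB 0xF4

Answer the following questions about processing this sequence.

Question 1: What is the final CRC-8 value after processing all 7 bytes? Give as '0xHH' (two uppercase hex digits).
Answer: 0x00

Derivation:
After byte 1 (0x58): reg=0xD0
After byte 2 (0x7C): reg=0x4D
After byte 3 (0xC7): reg=0xBF
After byte 4 (0xFD): reg=0xC9
After byte 5 (0xCE): reg=0x15
After byte 6 (0xEB): reg=0xF4
After byte 7 (0xF4): reg=0x00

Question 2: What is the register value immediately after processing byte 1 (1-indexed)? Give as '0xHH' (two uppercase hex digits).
Answer: 0xD0

Derivation:
After byte 1 (0x58): reg=0xD0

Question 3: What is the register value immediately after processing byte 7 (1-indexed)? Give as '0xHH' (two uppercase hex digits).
Answer: 0x00

Derivation:
After byte 1 (0x58): reg=0xD0
After byte 2 (0x7C): reg=0x4D
After byte 3 (0xC7): reg=0xBF
After byte 4 (0xFD): reg=0xC9
After byte 5 (0xCE): reg=0x15
After byte 6 (0xEB): reg=0xF4
After byte 7 (0xF4): reg=0x00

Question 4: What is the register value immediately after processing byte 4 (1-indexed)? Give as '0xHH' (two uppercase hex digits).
Answer: 0xC9

Derivation:
After byte 1 (0x58): reg=0xD0
After byte 2 (0x7C): reg=0x4D
After byte 3 (0xC7): reg=0xBF
After byte 4 (0xFD): reg=0xC9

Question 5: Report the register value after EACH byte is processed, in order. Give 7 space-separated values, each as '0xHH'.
0xD0 0x4D 0xBF 0xC9 0x15 0xF4 0x00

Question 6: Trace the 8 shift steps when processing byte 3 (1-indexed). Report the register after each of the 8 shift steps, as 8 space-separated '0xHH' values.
After byte 1 (0x58): reg=0xD0
After byte 2 (0x7C): reg=0x4D
Register before byte 3: 0x4D
After XOR with byte 0xC7: 0x8A

Answer: 0x13 0x26 0x4C 0x98 0x37 0x6E 0xDC 0xBF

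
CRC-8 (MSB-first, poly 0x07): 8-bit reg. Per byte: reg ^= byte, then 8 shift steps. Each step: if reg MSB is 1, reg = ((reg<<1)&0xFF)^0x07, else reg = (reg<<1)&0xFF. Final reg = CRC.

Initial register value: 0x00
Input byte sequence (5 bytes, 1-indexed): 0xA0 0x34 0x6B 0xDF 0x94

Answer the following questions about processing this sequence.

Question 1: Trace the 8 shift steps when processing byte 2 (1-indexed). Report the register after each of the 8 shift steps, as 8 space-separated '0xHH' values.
Answer: 0xBA 0x73 0xE6 0xCB 0x91 0x25 0x4A 0x94

Derivation:
After byte 1 (0xA0): reg=0x69
Register before byte 2: 0x69
After XOR with byte 0x34: 0x5D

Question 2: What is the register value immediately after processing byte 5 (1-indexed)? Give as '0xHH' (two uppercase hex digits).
After byte 1 (0xA0): reg=0x69
After byte 2 (0x34): reg=0x94
After byte 3 (0x6B): reg=0xF3
After byte 4 (0xDF): reg=0xC4
After byte 5 (0x94): reg=0xB7

Answer: 0xB7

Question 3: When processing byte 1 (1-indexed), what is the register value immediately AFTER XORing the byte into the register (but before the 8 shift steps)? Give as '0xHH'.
Register before byte 1: 0x00
Byte 1: 0xA0
0x00 XOR 0xA0 = 0xA0

Answer: 0xA0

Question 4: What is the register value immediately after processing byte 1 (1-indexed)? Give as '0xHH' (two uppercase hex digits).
After byte 1 (0xA0): reg=0x69

Answer: 0x69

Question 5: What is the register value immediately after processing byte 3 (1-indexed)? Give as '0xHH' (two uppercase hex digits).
After byte 1 (0xA0): reg=0x69
After byte 2 (0x34): reg=0x94
After byte 3 (0x6B): reg=0xF3

Answer: 0xF3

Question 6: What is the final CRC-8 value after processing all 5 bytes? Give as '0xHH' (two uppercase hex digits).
Answer: 0xB7

Derivation:
After byte 1 (0xA0): reg=0x69
After byte 2 (0x34): reg=0x94
After byte 3 (0x6B): reg=0xF3
After byte 4 (0xDF): reg=0xC4
After byte 5 (0x94): reg=0xB7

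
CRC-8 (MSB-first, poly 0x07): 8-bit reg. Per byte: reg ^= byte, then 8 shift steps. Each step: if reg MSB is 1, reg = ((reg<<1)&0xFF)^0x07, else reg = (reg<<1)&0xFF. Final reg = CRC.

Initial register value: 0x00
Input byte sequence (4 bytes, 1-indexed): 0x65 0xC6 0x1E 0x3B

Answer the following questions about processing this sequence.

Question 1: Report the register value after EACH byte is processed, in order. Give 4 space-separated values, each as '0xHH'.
0x3C 0xE8 0xCC 0xCB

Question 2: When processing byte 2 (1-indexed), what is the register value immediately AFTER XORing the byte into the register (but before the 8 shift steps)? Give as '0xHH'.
Register before byte 2: 0x3C
Byte 2: 0xC6
0x3C XOR 0xC6 = 0xFA

Answer: 0xFA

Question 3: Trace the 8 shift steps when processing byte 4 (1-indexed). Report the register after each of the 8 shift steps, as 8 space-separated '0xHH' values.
Answer: 0xE9 0xD5 0xAD 0x5D 0xBA 0x73 0xE6 0xCB

Derivation:
After byte 1 (0x65): reg=0x3C
After byte 2 (0xC6): reg=0xE8
After byte 3 (0x1E): reg=0xCC
Register before byte 4: 0xCC
After XOR with byte 0x3B: 0xF7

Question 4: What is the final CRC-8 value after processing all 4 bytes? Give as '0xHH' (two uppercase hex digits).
Answer: 0xCB

Derivation:
After byte 1 (0x65): reg=0x3C
After byte 2 (0xC6): reg=0xE8
After byte 3 (0x1E): reg=0xCC
After byte 4 (0x3B): reg=0xCB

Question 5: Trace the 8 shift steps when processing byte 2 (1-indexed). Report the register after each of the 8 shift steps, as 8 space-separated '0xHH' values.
After byte 1 (0x65): reg=0x3C
Register before byte 2: 0x3C
After XOR with byte 0xC6: 0xFA

Answer: 0xF3 0xE1 0xC5 0x8D 0x1D 0x3A 0x74 0xE8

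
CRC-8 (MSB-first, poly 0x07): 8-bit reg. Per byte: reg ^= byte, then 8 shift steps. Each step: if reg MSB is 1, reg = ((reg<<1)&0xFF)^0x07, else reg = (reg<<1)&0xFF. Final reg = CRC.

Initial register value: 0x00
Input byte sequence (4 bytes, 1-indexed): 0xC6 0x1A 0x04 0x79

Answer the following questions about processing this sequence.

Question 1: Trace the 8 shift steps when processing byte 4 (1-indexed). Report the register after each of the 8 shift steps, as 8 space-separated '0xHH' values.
After byte 1 (0xC6): reg=0x5C
After byte 2 (0x1A): reg=0xD5
After byte 3 (0x04): reg=0x39
Register before byte 4: 0x39
After XOR with byte 0x79: 0x40

Answer: 0x80 0x07 0x0E 0x1C 0x38 0x70 0xE0 0xC7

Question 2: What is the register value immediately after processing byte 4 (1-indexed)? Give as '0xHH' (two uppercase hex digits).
Answer: 0xC7

Derivation:
After byte 1 (0xC6): reg=0x5C
After byte 2 (0x1A): reg=0xD5
After byte 3 (0x04): reg=0x39
After byte 4 (0x79): reg=0xC7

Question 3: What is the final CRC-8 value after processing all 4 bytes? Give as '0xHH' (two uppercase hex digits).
Answer: 0xC7

Derivation:
After byte 1 (0xC6): reg=0x5C
After byte 2 (0x1A): reg=0xD5
After byte 3 (0x04): reg=0x39
After byte 4 (0x79): reg=0xC7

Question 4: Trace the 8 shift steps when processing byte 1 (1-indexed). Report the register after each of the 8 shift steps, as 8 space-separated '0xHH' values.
Answer: 0x8B 0x11 0x22 0x44 0x88 0x17 0x2E 0x5C

Derivation:
Register before byte 1: 0x00
After XOR with byte 0xC6: 0xC6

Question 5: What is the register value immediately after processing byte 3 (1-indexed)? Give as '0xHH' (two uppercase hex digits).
Answer: 0x39

Derivation:
After byte 1 (0xC6): reg=0x5C
After byte 2 (0x1A): reg=0xD5
After byte 3 (0x04): reg=0x39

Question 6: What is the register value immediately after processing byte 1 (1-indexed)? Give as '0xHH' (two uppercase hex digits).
Answer: 0x5C

Derivation:
After byte 1 (0xC6): reg=0x5C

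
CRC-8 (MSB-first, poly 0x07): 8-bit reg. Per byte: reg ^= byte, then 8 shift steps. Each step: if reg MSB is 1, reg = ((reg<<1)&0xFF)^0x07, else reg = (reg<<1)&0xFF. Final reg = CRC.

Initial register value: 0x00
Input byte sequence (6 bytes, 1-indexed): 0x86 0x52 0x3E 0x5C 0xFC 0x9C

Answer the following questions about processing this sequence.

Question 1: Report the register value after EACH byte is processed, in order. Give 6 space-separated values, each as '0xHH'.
0x9B 0x71 0xEA 0x0B 0xCB 0xA2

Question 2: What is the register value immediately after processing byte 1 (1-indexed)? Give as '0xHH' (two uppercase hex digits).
After byte 1 (0x86): reg=0x9B

Answer: 0x9B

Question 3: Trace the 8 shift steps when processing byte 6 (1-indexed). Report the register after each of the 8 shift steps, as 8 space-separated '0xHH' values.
After byte 1 (0x86): reg=0x9B
After byte 2 (0x52): reg=0x71
After byte 3 (0x3E): reg=0xEA
After byte 4 (0x5C): reg=0x0B
After byte 5 (0xFC): reg=0xCB
Register before byte 6: 0xCB
After XOR with byte 0x9C: 0x57

Answer: 0xAE 0x5B 0xB6 0x6B 0xD6 0xAB 0x51 0xA2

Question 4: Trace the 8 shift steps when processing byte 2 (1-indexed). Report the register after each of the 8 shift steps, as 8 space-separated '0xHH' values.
After byte 1 (0x86): reg=0x9B
Register before byte 2: 0x9B
After XOR with byte 0x52: 0xC9

Answer: 0x95 0x2D 0x5A 0xB4 0x6F 0xDE 0xBB 0x71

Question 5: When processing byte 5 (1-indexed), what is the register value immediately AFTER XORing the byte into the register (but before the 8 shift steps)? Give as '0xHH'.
Answer: 0xF7

Derivation:
Register before byte 5: 0x0B
Byte 5: 0xFC
0x0B XOR 0xFC = 0xF7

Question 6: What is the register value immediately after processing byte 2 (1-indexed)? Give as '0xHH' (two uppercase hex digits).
After byte 1 (0x86): reg=0x9B
After byte 2 (0x52): reg=0x71

Answer: 0x71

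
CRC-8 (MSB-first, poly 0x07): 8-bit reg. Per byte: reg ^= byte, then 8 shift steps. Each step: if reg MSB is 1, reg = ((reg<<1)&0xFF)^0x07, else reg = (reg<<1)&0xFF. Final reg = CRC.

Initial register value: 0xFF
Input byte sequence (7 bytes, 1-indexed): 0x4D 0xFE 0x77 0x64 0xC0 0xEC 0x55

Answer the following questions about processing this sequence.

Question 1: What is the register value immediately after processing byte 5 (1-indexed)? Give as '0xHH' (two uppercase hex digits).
After byte 1 (0x4D): reg=0x17
After byte 2 (0xFE): reg=0x91
After byte 3 (0x77): reg=0xBC
After byte 4 (0x64): reg=0x06
After byte 5 (0xC0): reg=0x5C

Answer: 0x5C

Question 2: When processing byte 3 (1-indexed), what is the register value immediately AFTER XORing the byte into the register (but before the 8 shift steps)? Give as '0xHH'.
Answer: 0xE6

Derivation:
Register before byte 3: 0x91
Byte 3: 0x77
0x91 XOR 0x77 = 0xE6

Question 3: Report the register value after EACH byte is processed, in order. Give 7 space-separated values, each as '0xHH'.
0x17 0x91 0xBC 0x06 0x5C 0x19 0xE3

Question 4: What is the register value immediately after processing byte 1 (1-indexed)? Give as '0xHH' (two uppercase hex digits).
Answer: 0x17

Derivation:
After byte 1 (0x4D): reg=0x17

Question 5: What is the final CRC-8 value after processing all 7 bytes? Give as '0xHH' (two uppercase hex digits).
Answer: 0xE3

Derivation:
After byte 1 (0x4D): reg=0x17
After byte 2 (0xFE): reg=0x91
After byte 3 (0x77): reg=0xBC
After byte 4 (0x64): reg=0x06
After byte 5 (0xC0): reg=0x5C
After byte 6 (0xEC): reg=0x19
After byte 7 (0x55): reg=0xE3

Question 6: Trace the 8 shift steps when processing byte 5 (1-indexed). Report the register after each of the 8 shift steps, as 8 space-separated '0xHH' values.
After byte 1 (0x4D): reg=0x17
After byte 2 (0xFE): reg=0x91
After byte 3 (0x77): reg=0xBC
After byte 4 (0x64): reg=0x06
Register before byte 5: 0x06
After XOR with byte 0xC0: 0xC6

Answer: 0x8B 0x11 0x22 0x44 0x88 0x17 0x2E 0x5C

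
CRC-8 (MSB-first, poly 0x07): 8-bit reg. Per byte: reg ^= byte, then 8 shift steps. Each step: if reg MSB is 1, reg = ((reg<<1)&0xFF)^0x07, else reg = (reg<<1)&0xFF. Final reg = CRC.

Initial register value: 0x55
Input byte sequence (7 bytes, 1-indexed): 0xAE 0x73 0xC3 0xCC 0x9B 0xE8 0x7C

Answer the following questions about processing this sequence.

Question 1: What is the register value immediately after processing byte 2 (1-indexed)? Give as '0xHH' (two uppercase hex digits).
After byte 1 (0xAE): reg=0xEF
After byte 2 (0x73): reg=0xDD

Answer: 0xDD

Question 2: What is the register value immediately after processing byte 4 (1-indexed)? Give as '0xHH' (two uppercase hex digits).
Answer: 0xEB

Derivation:
After byte 1 (0xAE): reg=0xEF
After byte 2 (0x73): reg=0xDD
After byte 3 (0xC3): reg=0x5A
After byte 4 (0xCC): reg=0xEB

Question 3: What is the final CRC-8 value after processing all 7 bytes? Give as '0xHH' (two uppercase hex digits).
Answer: 0xFF

Derivation:
After byte 1 (0xAE): reg=0xEF
After byte 2 (0x73): reg=0xDD
After byte 3 (0xC3): reg=0x5A
After byte 4 (0xCC): reg=0xEB
After byte 5 (0x9B): reg=0x57
After byte 6 (0xE8): reg=0x34
After byte 7 (0x7C): reg=0xFF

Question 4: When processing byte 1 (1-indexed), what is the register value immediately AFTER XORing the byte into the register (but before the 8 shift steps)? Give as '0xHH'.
Register before byte 1: 0x55
Byte 1: 0xAE
0x55 XOR 0xAE = 0xFB

Answer: 0xFB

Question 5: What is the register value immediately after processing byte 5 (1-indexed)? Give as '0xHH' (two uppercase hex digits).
Answer: 0x57

Derivation:
After byte 1 (0xAE): reg=0xEF
After byte 2 (0x73): reg=0xDD
After byte 3 (0xC3): reg=0x5A
After byte 4 (0xCC): reg=0xEB
After byte 5 (0x9B): reg=0x57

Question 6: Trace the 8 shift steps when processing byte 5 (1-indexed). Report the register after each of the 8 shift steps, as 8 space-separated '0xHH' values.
Answer: 0xE0 0xC7 0x89 0x15 0x2A 0x54 0xA8 0x57

Derivation:
After byte 1 (0xAE): reg=0xEF
After byte 2 (0x73): reg=0xDD
After byte 3 (0xC3): reg=0x5A
After byte 4 (0xCC): reg=0xEB
Register before byte 5: 0xEB
After XOR with byte 0x9B: 0x70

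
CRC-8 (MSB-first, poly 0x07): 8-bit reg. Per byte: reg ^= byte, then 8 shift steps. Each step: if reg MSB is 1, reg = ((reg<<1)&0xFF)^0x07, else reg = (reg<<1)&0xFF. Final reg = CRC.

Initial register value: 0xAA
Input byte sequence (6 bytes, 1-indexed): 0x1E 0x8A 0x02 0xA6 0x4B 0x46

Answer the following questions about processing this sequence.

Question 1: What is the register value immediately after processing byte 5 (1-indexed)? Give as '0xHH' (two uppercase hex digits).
After byte 1 (0x1E): reg=0x05
After byte 2 (0x8A): reg=0xA4
After byte 3 (0x02): reg=0x7B
After byte 4 (0xA6): reg=0x1D
After byte 5 (0x4B): reg=0xA5

Answer: 0xA5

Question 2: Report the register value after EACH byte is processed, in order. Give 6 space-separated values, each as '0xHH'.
0x05 0xA4 0x7B 0x1D 0xA5 0xA7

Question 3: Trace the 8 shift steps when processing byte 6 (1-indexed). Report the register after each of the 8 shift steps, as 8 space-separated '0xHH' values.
After byte 1 (0x1E): reg=0x05
After byte 2 (0x8A): reg=0xA4
After byte 3 (0x02): reg=0x7B
After byte 4 (0xA6): reg=0x1D
After byte 5 (0x4B): reg=0xA5
Register before byte 6: 0xA5
After XOR with byte 0x46: 0xE3

Answer: 0xC1 0x85 0x0D 0x1A 0x34 0x68 0xD0 0xA7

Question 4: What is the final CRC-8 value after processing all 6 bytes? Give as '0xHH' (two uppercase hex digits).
Answer: 0xA7

Derivation:
After byte 1 (0x1E): reg=0x05
After byte 2 (0x8A): reg=0xA4
After byte 3 (0x02): reg=0x7B
After byte 4 (0xA6): reg=0x1D
After byte 5 (0x4B): reg=0xA5
After byte 6 (0x46): reg=0xA7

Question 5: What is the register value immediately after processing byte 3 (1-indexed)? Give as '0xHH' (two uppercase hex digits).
After byte 1 (0x1E): reg=0x05
After byte 2 (0x8A): reg=0xA4
After byte 3 (0x02): reg=0x7B

Answer: 0x7B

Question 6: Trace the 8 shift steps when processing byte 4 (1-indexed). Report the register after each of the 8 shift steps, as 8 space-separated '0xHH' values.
After byte 1 (0x1E): reg=0x05
After byte 2 (0x8A): reg=0xA4
After byte 3 (0x02): reg=0x7B
Register before byte 4: 0x7B
After XOR with byte 0xA6: 0xDD

Answer: 0xBD 0x7D 0xFA 0xF3 0xE1 0xC5 0x8D 0x1D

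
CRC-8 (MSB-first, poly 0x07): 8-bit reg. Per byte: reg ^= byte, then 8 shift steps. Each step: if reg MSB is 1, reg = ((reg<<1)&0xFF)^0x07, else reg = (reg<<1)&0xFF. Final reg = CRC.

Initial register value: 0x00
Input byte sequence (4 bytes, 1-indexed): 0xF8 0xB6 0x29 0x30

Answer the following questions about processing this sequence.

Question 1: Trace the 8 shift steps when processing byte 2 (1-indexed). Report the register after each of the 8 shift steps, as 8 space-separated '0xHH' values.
After byte 1 (0xF8): reg=0xE6
Register before byte 2: 0xE6
After XOR with byte 0xB6: 0x50

Answer: 0xA0 0x47 0x8E 0x1B 0x36 0x6C 0xD8 0xB7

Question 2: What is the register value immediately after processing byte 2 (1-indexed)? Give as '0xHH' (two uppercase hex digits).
Answer: 0xB7

Derivation:
After byte 1 (0xF8): reg=0xE6
After byte 2 (0xB6): reg=0xB7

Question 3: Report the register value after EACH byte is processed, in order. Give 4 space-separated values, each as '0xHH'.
0xE6 0xB7 0xD3 0xA7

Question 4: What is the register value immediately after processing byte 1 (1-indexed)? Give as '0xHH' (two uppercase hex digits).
After byte 1 (0xF8): reg=0xE6

Answer: 0xE6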